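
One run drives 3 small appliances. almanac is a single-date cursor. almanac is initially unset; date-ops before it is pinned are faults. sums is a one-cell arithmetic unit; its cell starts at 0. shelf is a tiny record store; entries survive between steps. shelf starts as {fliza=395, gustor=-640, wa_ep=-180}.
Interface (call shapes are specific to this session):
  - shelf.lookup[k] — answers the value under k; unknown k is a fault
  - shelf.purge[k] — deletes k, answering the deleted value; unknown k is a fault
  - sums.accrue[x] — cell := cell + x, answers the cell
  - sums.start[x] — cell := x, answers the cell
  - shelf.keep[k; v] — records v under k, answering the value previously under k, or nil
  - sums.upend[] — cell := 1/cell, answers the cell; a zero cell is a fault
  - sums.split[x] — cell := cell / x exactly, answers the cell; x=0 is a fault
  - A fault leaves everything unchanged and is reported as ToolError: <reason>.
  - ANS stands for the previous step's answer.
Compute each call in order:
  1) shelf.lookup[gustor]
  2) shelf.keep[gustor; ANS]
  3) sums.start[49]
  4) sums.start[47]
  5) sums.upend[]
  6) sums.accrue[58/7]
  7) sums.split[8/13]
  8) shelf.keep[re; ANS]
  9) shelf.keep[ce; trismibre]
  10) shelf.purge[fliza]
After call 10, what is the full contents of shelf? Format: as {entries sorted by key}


Answer: {ce=trismibre, gustor=-640, re=35529/2632, wa_ep=-180}

Derivation:
~$ shelf.lookup k→gustor
  -640
~$ shelf.keep k→gustor v→ANS
  -640
~$ sums.start x→49
  49
~$ sums.start x→47
  47
~$ sums.upend
  1/47
~$ sums.accrue x→58/7
  2733/329
~$ sums.split x→8/13
  35529/2632
~$ shelf.keep k→re v→ANS
  nil
~$ shelf.keep k→ce v→trismibre
  nil
~$ shelf.purge k→fliza
  395


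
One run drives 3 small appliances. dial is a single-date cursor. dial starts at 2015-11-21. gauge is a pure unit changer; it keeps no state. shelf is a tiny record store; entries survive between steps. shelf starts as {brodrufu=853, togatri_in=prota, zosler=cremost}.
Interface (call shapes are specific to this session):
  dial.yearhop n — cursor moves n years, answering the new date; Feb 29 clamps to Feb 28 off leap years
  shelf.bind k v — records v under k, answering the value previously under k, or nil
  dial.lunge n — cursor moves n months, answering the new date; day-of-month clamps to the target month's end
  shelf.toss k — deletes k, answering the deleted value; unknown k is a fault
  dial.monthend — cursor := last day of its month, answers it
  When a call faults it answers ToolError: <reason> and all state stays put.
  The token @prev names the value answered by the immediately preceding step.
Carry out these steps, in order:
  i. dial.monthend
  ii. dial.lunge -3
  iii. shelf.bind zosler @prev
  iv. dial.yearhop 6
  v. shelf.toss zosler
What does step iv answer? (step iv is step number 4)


$ dial.monthend
= 2015-11-30
$ dial.lunge n='-3'
= 2015-08-30
$ shelf.bind k='zosler' v='@prev'
= cremost
$ dial.yearhop n='6'
= 2021-08-30
$ shelf.toss k='zosler'
= 2015-08-30

Answer: 2021-08-30


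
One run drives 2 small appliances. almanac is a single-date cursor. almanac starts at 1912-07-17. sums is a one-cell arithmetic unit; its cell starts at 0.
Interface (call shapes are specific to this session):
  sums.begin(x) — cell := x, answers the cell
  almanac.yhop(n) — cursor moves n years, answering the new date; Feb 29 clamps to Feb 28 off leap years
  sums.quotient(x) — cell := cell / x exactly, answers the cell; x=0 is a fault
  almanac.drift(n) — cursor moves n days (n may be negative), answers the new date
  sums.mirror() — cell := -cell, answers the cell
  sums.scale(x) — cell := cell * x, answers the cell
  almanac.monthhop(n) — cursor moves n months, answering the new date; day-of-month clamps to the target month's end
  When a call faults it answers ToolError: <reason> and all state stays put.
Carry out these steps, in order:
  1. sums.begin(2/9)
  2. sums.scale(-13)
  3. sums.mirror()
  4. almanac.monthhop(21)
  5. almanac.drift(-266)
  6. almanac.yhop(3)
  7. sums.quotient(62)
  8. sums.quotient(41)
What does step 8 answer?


Answer: 13/11439

Derivation:
~$ sums.begin 2/9
:: 2/9
~$ sums.scale -13
:: -26/9
~$ sums.mirror
:: 26/9
~$ almanac.monthhop 21
:: 1914-04-17
~$ almanac.drift -266
:: 1913-07-25
~$ almanac.yhop 3
:: 1916-07-25
~$ sums.quotient 62
:: 13/279
~$ sums.quotient 41
:: 13/11439


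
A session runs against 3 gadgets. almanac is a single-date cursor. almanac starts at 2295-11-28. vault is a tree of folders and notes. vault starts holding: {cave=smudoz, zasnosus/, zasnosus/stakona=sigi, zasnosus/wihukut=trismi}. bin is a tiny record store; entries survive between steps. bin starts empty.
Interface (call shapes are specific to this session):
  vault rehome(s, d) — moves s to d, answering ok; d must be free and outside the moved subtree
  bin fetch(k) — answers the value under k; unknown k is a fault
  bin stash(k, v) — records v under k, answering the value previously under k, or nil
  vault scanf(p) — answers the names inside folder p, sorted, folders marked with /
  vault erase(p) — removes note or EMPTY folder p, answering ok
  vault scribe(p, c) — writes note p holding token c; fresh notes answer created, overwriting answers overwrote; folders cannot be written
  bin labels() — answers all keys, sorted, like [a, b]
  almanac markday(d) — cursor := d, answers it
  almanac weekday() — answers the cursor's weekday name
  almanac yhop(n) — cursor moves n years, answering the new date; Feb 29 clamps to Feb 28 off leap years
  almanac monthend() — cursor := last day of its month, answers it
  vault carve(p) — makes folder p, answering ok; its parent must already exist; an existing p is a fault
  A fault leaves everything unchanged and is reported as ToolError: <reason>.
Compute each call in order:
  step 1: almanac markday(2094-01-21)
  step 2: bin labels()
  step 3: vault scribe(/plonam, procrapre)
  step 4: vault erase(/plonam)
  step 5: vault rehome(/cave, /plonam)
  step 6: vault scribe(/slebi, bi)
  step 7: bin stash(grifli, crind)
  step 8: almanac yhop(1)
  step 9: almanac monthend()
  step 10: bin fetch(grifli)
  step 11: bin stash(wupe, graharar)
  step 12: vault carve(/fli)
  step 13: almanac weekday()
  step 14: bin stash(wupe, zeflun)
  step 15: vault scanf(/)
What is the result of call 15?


Answer: [fli/, plonam, slebi, zasnosus/]

Derivation:
·→ almanac markday(2094-01-21)
·← 2094-01-21
·→ bin labels()
·← []
·→ vault scribe(/plonam, procrapre)
·← created
·→ vault erase(/plonam)
·← ok
·→ vault rehome(/cave, /plonam)
·← ok
·→ vault scribe(/slebi, bi)
·← created
·→ bin stash(grifli, crind)
·← nil
·→ almanac yhop(1)
·← 2095-01-21
·→ almanac monthend()
·← 2095-01-31
·→ bin fetch(grifli)
·← crind
·→ bin stash(wupe, graharar)
·← nil
·→ vault carve(/fli)
·← ok
·→ almanac weekday()
·← Monday
·→ bin stash(wupe, zeflun)
·← graharar
·→ vault scanf(/)
·← [fli/, plonam, slebi, zasnosus/]


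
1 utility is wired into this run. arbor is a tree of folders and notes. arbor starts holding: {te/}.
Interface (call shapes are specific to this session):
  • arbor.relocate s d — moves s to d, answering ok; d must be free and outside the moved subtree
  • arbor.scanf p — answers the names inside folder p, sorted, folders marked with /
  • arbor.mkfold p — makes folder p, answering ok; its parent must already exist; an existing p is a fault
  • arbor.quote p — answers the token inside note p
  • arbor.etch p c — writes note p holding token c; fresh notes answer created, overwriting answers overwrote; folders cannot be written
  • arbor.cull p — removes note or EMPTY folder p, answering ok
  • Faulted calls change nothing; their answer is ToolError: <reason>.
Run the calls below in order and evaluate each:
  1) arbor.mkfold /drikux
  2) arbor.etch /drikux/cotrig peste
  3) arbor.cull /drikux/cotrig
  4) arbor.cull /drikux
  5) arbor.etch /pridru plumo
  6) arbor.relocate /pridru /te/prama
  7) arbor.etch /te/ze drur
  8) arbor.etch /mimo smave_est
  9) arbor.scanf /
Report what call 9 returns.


Answer: [mimo, te/]

Derivation:
% 1. mkfold(p=/drikux) == ok
% 2. etch(p=/drikux/cotrig, c=peste) == created
% 3. cull(p=/drikux/cotrig) == ok
% 4. cull(p=/drikux) == ok
% 5. etch(p=/pridru, c=plumo) == created
% 6. relocate(s=/pridru, d=/te/prama) == ok
% 7. etch(p=/te/ze, c=drur) == created
% 8. etch(p=/mimo, c=smave_est) == created
% 9. scanf(p=/) == [mimo, te/]


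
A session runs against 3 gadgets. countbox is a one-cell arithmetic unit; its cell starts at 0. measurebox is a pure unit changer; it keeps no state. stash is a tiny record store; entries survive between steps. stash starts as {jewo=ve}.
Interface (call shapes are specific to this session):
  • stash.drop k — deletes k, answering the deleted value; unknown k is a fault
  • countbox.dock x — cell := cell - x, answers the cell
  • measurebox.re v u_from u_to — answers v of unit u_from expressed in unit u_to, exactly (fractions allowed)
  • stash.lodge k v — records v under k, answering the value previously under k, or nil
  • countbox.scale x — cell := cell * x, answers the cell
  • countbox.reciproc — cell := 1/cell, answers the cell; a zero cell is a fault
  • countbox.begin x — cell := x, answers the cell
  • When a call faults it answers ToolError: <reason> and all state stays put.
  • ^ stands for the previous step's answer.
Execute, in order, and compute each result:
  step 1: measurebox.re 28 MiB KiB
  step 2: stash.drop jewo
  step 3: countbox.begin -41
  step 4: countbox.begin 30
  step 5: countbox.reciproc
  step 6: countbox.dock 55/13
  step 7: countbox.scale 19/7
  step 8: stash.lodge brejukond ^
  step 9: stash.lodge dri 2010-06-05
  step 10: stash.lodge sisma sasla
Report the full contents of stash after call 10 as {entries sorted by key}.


I try re with v: 28, u_from: MiB, u_to: KiB, and observe 28672.
I run drop with k: jewo, yielding ve.
Calling begin with x: -41, which returns -41.
I call begin with x: 30: 30.
Now I run reciproc, → 1/30.
I use dock with x: 55/13: -1637/390.
Then scale with x: 19/7, giving -31103/2730.
I use lodge with k: brejukond, v: ^, — result: nil.
Using lodge with k: dri, v: 2010-06-05, and observe nil.
I run lodge with k: sisma, v: sasla, which returns nil.

Answer: {brejukond=-31103/2730, dri=2010-06-05, sisma=sasla}


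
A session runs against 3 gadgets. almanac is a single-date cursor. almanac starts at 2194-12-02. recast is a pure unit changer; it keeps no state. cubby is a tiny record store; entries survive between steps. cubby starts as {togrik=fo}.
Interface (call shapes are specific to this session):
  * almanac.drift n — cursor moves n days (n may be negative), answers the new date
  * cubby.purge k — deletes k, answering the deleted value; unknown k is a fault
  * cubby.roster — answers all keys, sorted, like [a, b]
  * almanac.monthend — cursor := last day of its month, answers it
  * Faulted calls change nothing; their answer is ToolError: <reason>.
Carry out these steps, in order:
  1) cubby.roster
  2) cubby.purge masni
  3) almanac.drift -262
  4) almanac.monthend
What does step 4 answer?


Invoking roster(), and see [togrik].
I invoke purge passing masni, and see ToolError: no such key masni.
Next I call drift passing -262, which returns 2194-03-15.
Next I call monthend(), → 2194-03-31.

Answer: 2194-03-31


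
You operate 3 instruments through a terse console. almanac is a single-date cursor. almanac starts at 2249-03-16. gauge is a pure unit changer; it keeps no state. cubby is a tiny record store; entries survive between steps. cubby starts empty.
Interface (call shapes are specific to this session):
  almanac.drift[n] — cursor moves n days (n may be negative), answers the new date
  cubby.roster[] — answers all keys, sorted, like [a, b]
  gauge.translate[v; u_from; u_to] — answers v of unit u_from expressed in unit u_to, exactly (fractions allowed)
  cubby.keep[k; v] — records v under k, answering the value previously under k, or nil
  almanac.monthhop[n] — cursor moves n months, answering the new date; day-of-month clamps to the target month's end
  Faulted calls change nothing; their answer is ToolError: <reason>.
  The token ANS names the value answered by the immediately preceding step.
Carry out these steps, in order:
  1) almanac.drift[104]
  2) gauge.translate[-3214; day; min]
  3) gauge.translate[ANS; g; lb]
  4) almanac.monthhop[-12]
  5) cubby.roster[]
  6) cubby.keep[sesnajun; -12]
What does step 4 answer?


Answer: 2248-06-28

Derivation:
-- 1. drift(n=104) -> 2249-06-28
-- 2. translate(v=-3214, u_from=day, u_to=min) -> -4628160
-- 3. translate(v=ANS, u_from=g, u_to=lb) -> -462816000000/45359237
-- 4. monthhop(n=-12) -> 2248-06-28
-- 5. roster() -> []
-- 6. keep(k=sesnajun, v=-12) -> nil


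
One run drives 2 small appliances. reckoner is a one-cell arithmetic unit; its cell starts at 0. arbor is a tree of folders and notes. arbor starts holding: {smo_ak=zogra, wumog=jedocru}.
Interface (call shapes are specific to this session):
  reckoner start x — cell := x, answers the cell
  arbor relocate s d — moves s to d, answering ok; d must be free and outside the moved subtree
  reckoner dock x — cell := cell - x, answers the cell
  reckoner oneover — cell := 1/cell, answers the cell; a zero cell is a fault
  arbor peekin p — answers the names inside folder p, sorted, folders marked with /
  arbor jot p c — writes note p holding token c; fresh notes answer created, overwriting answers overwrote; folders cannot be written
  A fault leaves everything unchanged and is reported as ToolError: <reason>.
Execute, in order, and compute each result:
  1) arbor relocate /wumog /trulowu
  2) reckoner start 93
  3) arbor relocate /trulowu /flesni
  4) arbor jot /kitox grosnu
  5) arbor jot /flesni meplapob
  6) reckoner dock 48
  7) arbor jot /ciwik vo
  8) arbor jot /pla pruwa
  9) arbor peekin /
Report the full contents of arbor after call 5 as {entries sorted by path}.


>> arbor relocate(/wumog, /trulowu)
<< ok
>> reckoner start(93)
<< 93
>> arbor relocate(/trulowu, /flesni)
<< ok
>> arbor jot(/kitox, grosnu)
<< created
>> arbor jot(/flesni, meplapob)
<< overwrote
>> reckoner dock(48)
<< 45
>> arbor jot(/ciwik, vo)
<< created
>> arbor jot(/pla, pruwa)
<< created
>> arbor peekin(/)
<< [ciwik, flesni, kitox, pla, smo_ak]

Answer: {flesni=meplapob, kitox=grosnu, smo_ak=zogra}


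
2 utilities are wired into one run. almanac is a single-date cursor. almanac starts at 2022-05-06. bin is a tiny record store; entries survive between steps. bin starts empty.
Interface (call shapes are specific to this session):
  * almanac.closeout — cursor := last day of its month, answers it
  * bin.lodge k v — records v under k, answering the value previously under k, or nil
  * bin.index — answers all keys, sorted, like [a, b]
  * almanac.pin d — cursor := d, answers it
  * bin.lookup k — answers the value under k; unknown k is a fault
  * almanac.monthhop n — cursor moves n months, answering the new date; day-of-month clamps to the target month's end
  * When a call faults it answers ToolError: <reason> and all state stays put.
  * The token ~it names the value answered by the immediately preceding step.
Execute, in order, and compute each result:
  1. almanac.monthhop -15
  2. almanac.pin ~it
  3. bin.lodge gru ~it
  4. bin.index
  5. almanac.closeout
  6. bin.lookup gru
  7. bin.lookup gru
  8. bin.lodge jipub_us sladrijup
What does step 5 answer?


Act: almanac.monthhop[n: -15]
Obs: 2021-02-06
Act: almanac.pin[d: ~it]
Obs: 2021-02-06
Act: bin.lodge[k: gru; v: ~it]
Obs: nil
Act: bin.index[]
Obs: [gru]
Act: almanac.closeout[]
Obs: 2021-02-28
Act: bin.lookup[k: gru]
Obs: 2021-02-06
Act: bin.lookup[k: gru]
Obs: 2021-02-06
Act: bin.lodge[k: jipub_us; v: sladrijup]
Obs: nil

Answer: 2021-02-28


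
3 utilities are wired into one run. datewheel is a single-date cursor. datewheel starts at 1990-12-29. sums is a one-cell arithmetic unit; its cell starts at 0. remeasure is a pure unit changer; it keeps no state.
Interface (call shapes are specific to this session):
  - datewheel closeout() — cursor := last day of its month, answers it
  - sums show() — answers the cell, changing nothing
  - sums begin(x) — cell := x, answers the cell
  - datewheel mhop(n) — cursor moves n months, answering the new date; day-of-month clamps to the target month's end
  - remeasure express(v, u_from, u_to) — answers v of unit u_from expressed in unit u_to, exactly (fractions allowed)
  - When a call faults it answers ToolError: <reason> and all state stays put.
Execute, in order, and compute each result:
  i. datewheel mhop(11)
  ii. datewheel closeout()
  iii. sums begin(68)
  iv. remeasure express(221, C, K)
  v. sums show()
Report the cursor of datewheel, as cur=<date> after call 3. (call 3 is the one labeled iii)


Now I run datewheel mhop with n→11, → 1991-11-29.
Next I call datewheel closeout, → 1991-11-30.
Using sums begin with x→68, — result: 68.
I try remeasure express with v→221, u_from→C, u_to→K, → 9883/20.
I run sums show(), and get 68.

Answer: cur=1991-11-30


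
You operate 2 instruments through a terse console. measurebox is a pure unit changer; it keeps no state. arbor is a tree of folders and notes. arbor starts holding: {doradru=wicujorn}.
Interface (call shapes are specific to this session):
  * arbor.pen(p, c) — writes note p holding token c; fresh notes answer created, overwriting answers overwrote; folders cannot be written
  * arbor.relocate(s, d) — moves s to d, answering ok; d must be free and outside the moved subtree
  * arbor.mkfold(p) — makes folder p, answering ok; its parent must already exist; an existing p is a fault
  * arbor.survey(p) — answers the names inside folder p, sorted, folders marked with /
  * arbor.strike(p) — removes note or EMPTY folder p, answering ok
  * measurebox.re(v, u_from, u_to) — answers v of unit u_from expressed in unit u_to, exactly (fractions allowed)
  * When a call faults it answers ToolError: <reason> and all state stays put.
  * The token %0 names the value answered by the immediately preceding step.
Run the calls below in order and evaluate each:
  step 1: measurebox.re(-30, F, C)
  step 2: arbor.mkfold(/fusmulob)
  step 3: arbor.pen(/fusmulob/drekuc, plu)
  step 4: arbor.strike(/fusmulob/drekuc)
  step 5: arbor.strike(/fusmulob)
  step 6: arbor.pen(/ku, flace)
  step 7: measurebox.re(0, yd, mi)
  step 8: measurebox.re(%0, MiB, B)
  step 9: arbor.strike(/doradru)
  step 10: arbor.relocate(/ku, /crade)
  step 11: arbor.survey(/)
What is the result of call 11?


Answer: [crade]

Derivation:
> measurebox.re v=-30 u_from=F u_to=C
:: -310/9
> arbor.mkfold p=/fusmulob
:: ok
> arbor.pen p=/fusmulob/drekuc c=plu
:: created
> arbor.strike p=/fusmulob/drekuc
:: ok
> arbor.strike p=/fusmulob
:: ok
> arbor.pen p=/ku c=flace
:: created
> measurebox.re v=0 u_from=yd u_to=mi
:: 0
> measurebox.re v=%0 u_from=MiB u_to=B
:: 0
> arbor.strike p=/doradru
:: ok
> arbor.relocate s=/ku d=/crade
:: ok
> arbor.survey p=/
:: [crade]


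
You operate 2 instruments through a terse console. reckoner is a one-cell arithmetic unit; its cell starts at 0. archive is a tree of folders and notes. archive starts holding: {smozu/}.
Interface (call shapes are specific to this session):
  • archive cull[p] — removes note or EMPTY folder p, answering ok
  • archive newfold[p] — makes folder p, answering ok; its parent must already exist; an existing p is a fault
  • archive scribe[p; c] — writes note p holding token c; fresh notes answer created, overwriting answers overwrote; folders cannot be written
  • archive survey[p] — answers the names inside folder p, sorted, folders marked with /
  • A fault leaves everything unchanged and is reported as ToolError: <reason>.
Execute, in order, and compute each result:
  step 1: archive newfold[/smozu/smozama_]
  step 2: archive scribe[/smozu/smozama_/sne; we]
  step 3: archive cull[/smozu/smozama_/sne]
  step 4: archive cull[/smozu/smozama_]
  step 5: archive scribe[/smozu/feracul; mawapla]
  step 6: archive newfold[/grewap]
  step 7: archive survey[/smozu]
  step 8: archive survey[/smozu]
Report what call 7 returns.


>>> archive newfold p='/smozu/smozama_'
:: ok
>>> archive scribe p='/smozu/smozama_/sne' c='we'
:: created
>>> archive cull p='/smozu/smozama_/sne'
:: ok
>>> archive cull p='/smozu/smozama_'
:: ok
>>> archive scribe p='/smozu/feracul' c='mawapla'
:: created
>>> archive newfold p='/grewap'
:: ok
>>> archive survey p='/smozu'
:: [feracul]
>>> archive survey p='/smozu'
:: [feracul]

Answer: [feracul]


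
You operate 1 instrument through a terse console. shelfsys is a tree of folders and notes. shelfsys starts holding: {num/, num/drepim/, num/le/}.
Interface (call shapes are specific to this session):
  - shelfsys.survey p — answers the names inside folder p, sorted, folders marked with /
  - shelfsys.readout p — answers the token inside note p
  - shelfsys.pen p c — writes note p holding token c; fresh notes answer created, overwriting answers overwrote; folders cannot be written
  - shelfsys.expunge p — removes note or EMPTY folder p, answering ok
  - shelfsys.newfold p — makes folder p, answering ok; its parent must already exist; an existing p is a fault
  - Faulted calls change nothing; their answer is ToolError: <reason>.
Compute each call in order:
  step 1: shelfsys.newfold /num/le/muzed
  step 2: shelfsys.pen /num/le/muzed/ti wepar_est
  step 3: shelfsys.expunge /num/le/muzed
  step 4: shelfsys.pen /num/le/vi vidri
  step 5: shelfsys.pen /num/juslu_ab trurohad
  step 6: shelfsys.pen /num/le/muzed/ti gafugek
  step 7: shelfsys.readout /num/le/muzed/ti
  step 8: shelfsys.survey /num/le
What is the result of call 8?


$ shelfsys.newfold /num/le/muzed
= ok
$ shelfsys.pen /num/le/muzed/ti wepar_est
= created
$ shelfsys.expunge /num/le/muzed
= ToolError: not empty
$ shelfsys.pen /num/le/vi vidri
= created
$ shelfsys.pen /num/juslu_ab trurohad
= created
$ shelfsys.pen /num/le/muzed/ti gafugek
= overwrote
$ shelfsys.readout /num/le/muzed/ti
= gafugek
$ shelfsys.survey /num/le
= [muzed/, vi]

Answer: [muzed/, vi]


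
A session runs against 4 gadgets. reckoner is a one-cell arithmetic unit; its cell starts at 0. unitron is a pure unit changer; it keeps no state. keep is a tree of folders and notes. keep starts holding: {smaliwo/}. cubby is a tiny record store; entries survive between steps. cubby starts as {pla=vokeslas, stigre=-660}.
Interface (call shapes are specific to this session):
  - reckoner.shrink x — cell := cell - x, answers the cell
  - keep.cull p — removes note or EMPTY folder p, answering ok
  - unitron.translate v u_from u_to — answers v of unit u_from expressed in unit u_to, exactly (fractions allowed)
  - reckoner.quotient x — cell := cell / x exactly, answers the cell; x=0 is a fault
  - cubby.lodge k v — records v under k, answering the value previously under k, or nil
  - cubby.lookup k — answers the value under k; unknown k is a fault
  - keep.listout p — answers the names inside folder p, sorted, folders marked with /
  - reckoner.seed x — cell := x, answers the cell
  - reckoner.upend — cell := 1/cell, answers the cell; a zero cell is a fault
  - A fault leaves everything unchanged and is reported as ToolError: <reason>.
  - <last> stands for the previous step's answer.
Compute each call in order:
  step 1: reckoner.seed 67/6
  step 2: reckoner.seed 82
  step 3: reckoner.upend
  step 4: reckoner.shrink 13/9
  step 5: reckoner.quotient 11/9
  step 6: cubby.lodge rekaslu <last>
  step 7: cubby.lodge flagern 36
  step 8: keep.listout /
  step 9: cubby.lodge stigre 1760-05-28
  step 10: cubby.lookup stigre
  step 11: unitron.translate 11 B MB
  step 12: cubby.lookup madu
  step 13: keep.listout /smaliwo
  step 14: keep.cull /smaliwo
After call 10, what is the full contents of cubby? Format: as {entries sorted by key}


Answer: {flagern=36, pla=vokeslas, rekaslu=-1057/902, stigre=1760-05-28}

Derivation:
-- 1. reckoner.seed(x→67/6) -> 67/6
-- 2. reckoner.seed(x→82) -> 82
-- 3. reckoner.upend() -> 1/82
-- 4. reckoner.shrink(x→13/9) -> -1057/738
-- 5. reckoner.quotient(x→11/9) -> -1057/902
-- 6. cubby.lodge(k→rekaslu, v→<last>) -> nil
-- 7. cubby.lodge(k→flagern, v→36) -> nil
-- 8. keep.listout(p→/) -> [smaliwo/]
-- 9. cubby.lodge(k→stigre, v→1760-05-28) -> -660
-- 10. cubby.lookup(k→stigre) -> 1760-05-28
-- 11. unitron.translate(v→11, u_from→B, u_to→MB) -> 11/1000000
-- 12. cubby.lookup(k→madu) -> ToolError: no such key madu
-- 13. keep.listout(p→/smaliwo) -> []
-- 14. keep.cull(p→/smaliwo) -> ok


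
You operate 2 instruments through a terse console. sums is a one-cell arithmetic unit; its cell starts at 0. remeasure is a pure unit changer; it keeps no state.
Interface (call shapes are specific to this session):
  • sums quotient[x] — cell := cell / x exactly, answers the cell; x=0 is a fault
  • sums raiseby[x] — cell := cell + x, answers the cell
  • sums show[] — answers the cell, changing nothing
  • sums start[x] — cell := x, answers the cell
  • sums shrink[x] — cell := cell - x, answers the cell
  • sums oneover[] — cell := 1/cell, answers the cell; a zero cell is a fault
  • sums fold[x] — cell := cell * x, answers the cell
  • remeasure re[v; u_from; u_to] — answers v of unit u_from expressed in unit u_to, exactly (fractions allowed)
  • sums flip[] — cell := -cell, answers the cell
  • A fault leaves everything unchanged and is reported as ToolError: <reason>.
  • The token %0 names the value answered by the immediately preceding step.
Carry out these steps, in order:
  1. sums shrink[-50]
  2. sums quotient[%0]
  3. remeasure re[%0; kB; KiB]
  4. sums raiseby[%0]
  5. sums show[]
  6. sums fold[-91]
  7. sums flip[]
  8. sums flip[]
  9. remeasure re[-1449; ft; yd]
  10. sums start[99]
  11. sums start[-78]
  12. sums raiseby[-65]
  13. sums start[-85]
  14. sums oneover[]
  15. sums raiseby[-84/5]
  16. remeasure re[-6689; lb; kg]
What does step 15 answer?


[in] sums shrink -50
= 50
[in] sums quotient %0
= 1
[in] remeasure re %0 kB KiB
= 125/128
[in] sums raiseby %0
= 253/128
[in] sums show
= 253/128
[in] sums fold -91
= -23023/128
[in] sums flip
= 23023/128
[in] sums flip
= -23023/128
[in] remeasure re -1449 ft yd
= -483
[in] sums start 99
= 99
[in] sums start -78
= -78
[in] sums raiseby -65
= -143
[in] sums start -85
= -85
[in] sums oneover
= -1/85
[in] sums raiseby -84/5
= -1429/85
[in] remeasure re -6689 lb kg
= -303407936293/100000000

Answer: -1429/85


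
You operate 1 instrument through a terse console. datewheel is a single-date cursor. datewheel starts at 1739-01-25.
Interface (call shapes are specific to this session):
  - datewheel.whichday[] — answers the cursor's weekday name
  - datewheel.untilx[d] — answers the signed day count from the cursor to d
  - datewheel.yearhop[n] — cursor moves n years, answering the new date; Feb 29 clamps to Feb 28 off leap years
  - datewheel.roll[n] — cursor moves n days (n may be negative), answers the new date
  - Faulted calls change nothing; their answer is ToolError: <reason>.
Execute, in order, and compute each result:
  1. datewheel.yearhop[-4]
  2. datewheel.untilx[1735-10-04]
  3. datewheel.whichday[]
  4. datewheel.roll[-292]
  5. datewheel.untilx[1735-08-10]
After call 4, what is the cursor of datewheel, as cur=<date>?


Answer: cur=1734-04-08

Derivation:
==> datewheel.yearhop(n=-4)
<== 1735-01-25
==> datewheel.untilx(d=1735-10-04)
<== 252
==> datewheel.whichday()
<== Tuesday
==> datewheel.roll(n=-292)
<== 1734-04-08
==> datewheel.untilx(d=1735-08-10)
<== 489


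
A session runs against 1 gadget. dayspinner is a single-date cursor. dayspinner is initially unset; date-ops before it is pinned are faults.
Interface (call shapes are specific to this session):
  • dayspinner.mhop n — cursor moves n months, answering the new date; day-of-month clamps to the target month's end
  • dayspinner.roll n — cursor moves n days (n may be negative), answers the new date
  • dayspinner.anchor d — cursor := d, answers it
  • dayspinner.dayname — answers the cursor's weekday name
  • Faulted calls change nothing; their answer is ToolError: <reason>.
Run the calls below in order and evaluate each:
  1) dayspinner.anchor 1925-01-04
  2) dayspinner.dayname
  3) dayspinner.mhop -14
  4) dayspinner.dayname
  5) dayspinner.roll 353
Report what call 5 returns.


>> anchor(d: 1925-01-04)
<< 1925-01-04
>> dayname()
<< Sunday
>> mhop(n: -14)
<< 1923-11-04
>> dayname()
<< Sunday
>> roll(n: 353)
<< 1924-10-22

Answer: 1924-10-22


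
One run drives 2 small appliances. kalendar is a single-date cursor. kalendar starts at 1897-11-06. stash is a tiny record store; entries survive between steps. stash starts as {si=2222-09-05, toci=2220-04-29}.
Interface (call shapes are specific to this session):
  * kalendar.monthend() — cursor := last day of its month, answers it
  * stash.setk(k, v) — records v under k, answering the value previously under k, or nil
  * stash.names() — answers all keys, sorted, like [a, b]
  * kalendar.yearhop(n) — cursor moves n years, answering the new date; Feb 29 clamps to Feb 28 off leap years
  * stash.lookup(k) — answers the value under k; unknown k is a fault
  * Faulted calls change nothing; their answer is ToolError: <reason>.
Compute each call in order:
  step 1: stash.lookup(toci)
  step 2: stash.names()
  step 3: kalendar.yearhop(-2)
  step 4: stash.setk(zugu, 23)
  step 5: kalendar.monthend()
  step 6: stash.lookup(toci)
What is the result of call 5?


Answer: 1895-11-30

Derivation:
// 1. lookup(k→toci) ~> 2220-04-29
// 2. names() ~> [si, toci]
// 3. yearhop(n→-2) ~> 1895-11-06
// 4. setk(k→zugu, v→23) ~> nil
// 5. monthend() ~> 1895-11-30
// 6. lookup(k→toci) ~> 2220-04-29


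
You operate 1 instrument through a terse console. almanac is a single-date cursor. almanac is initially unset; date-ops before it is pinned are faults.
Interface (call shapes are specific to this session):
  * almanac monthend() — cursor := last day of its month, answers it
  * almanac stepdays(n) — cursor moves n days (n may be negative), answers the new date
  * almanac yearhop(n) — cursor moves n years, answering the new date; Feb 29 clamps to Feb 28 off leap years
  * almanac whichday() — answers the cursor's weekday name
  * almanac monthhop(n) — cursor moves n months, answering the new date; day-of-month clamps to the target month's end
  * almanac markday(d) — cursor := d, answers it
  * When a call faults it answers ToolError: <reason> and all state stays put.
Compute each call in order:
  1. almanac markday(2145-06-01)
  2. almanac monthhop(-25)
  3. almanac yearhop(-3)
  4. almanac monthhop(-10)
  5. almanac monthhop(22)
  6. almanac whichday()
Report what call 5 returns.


Answer: 2141-05-01

Derivation:
I invoke almanac markday on 2145-06-01, and observe 2145-06-01.
Invoking almanac monthhop on -25, — result: 2143-05-01.
I run almanac yearhop on -3, and see 2140-05-01.
Calling almanac monthhop on -10, → 2139-07-01.
I call almanac monthhop on 22, giving 2141-05-01.
Using almanac whichday(), and get Monday.


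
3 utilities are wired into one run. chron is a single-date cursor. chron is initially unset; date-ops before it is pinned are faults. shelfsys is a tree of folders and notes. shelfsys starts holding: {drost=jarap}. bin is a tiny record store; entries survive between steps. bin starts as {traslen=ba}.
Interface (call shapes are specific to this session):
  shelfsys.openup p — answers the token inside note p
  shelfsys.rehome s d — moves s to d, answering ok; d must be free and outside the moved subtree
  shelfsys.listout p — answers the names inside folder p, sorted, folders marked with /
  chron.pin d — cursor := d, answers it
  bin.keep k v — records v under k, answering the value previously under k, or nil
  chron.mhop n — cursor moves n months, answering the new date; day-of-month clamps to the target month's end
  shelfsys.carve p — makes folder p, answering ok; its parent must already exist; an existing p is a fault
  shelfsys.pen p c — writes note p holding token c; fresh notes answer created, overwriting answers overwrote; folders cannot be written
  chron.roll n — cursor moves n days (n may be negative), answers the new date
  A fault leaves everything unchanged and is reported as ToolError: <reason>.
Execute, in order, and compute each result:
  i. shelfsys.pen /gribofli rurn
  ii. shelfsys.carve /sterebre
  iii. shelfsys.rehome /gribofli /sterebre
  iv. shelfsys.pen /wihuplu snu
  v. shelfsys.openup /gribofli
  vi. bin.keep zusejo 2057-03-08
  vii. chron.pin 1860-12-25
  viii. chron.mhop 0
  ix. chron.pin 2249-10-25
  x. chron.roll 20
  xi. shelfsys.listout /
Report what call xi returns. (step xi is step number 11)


! shelfsys.pen(p=/gribofli, c=rurn) : created
! shelfsys.carve(p=/sterebre) : ok
! shelfsys.rehome(s=/gribofli, d=/sterebre) : ToolError: exists
! shelfsys.pen(p=/wihuplu, c=snu) : created
! shelfsys.openup(p=/gribofli) : rurn
! bin.keep(k=zusejo, v=2057-03-08) : nil
! chron.pin(d=1860-12-25) : 1860-12-25
! chron.mhop(n=0) : 1860-12-25
! chron.pin(d=2249-10-25) : 2249-10-25
! chron.roll(n=20) : 2249-11-14
! shelfsys.listout(p=/) : [drost, gribofli, sterebre/, wihuplu]

Answer: [drost, gribofli, sterebre/, wihuplu]


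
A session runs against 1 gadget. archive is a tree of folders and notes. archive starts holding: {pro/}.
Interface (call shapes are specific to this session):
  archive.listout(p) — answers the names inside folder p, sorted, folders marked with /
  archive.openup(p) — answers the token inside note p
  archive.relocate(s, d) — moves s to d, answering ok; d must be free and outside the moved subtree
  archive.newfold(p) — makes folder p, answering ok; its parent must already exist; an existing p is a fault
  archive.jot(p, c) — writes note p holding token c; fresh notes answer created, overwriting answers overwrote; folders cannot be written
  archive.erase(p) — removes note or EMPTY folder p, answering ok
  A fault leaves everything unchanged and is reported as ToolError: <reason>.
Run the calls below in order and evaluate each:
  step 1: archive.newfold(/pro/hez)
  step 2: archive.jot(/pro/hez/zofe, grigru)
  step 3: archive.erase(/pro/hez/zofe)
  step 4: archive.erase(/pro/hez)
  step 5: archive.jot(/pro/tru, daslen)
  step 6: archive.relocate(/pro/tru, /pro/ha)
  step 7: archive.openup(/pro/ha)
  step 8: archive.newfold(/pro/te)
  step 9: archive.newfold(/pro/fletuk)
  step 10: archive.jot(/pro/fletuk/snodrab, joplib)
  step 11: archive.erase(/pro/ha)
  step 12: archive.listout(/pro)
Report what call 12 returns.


Step: newfold[p=/pro/hez]
Result: ok
Step: jot[p=/pro/hez/zofe; c=grigru]
Result: created
Step: erase[p=/pro/hez/zofe]
Result: ok
Step: erase[p=/pro/hez]
Result: ok
Step: jot[p=/pro/tru; c=daslen]
Result: created
Step: relocate[s=/pro/tru; d=/pro/ha]
Result: ok
Step: openup[p=/pro/ha]
Result: daslen
Step: newfold[p=/pro/te]
Result: ok
Step: newfold[p=/pro/fletuk]
Result: ok
Step: jot[p=/pro/fletuk/snodrab; c=joplib]
Result: created
Step: erase[p=/pro/ha]
Result: ok
Step: listout[p=/pro]
Result: [fletuk/, te/]

Answer: [fletuk/, te/]


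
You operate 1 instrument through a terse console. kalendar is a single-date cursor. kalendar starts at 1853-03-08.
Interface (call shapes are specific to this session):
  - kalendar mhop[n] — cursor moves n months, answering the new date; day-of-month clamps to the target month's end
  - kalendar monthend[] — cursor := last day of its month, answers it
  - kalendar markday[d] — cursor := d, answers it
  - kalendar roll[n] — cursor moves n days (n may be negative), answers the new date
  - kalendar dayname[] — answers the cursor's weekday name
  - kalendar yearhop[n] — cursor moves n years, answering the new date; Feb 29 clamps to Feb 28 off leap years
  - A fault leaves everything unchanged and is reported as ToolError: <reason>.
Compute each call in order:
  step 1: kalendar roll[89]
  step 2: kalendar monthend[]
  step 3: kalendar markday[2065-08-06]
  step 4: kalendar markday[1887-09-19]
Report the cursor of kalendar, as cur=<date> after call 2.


>>> kalendar roll n=89
[out] 1853-06-05
>>> kalendar monthend
[out] 1853-06-30
>>> kalendar markday d=2065-08-06
[out] 2065-08-06
>>> kalendar markday d=1887-09-19
[out] 1887-09-19

Answer: cur=1853-06-30


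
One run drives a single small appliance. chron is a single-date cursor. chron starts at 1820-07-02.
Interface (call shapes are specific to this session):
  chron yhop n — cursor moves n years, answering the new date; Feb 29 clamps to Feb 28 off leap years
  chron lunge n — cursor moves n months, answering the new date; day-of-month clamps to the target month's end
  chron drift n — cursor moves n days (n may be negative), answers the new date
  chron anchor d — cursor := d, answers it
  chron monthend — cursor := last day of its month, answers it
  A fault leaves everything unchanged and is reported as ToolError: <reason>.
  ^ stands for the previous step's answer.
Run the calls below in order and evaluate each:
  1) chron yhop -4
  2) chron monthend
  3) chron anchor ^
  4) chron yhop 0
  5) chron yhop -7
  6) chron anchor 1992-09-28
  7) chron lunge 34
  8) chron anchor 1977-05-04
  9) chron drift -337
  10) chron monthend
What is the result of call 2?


# chron yhop(n→-4) => 1816-07-02
# chron monthend() => 1816-07-31
# chron anchor(d→^) => 1816-07-31
# chron yhop(n→0) => 1816-07-31
# chron yhop(n→-7) => 1809-07-31
# chron anchor(d→1992-09-28) => 1992-09-28
# chron lunge(n→34) => 1995-07-28
# chron anchor(d→1977-05-04) => 1977-05-04
# chron drift(n→-337) => 1976-06-01
# chron monthend() => 1976-06-30

Answer: 1816-07-31


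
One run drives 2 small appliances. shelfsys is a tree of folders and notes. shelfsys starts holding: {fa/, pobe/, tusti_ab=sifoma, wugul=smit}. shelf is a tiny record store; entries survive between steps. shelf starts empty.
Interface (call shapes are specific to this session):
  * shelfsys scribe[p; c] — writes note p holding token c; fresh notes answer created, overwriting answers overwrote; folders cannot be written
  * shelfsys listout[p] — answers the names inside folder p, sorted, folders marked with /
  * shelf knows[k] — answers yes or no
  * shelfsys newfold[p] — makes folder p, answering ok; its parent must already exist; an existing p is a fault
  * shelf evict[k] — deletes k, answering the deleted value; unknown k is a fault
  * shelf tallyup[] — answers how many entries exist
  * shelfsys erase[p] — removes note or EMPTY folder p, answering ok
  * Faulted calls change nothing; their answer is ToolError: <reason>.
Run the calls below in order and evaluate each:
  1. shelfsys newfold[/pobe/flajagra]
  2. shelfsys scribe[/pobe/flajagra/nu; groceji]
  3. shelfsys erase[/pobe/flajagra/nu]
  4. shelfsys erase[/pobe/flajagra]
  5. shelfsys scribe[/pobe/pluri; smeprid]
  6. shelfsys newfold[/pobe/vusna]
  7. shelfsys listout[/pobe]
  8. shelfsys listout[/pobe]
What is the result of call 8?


Answer: [pluri, vusna/]

Derivation:
CALL shelfsys newfold[p→/pobe/flajagra]
RET  ok
CALL shelfsys scribe[p→/pobe/flajagra/nu; c→groceji]
RET  created
CALL shelfsys erase[p→/pobe/flajagra/nu]
RET  ok
CALL shelfsys erase[p→/pobe/flajagra]
RET  ok
CALL shelfsys scribe[p→/pobe/pluri; c→smeprid]
RET  created
CALL shelfsys newfold[p→/pobe/vusna]
RET  ok
CALL shelfsys listout[p→/pobe]
RET  [pluri, vusna/]
CALL shelfsys listout[p→/pobe]
RET  [pluri, vusna/]


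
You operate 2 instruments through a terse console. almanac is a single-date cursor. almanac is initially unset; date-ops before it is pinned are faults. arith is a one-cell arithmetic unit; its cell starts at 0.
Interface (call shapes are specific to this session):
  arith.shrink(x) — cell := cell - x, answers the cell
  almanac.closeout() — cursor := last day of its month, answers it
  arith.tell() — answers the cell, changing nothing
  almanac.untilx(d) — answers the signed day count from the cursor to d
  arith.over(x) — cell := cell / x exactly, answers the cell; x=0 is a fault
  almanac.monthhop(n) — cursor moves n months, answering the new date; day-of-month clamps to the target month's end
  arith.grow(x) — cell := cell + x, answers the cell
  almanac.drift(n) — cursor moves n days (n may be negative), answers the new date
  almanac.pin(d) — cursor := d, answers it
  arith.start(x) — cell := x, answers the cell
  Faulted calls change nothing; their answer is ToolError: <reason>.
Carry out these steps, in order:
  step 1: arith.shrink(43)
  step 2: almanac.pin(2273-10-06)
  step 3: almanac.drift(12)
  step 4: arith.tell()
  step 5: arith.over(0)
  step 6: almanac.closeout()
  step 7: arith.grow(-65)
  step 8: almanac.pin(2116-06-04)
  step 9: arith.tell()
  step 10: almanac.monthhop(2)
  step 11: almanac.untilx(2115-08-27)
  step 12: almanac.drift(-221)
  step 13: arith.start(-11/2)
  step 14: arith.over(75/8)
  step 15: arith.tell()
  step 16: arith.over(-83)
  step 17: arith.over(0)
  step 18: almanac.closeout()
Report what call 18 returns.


// 1. arith.shrink(43) => -43
// 2. almanac.pin(2273-10-06) => 2273-10-06
// 3. almanac.drift(12) => 2273-10-18
// 4. arith.tell() => -43
// 5. arith.over(0) => ToolError: division by zero
// 6. almanac.closeout() => 2273-10-31
// 7. arith.grow(-65) => -108
// 8. almanac.pin(2116-06-04) => 2116-06-04
// 9. arith.tell() => -108
// 10. almanac.monthhop(2) => 2116-08-04
// 11. almanac.untilx(2115-08-27) => -343
// 12. almanac.drift(-221) => 2115-12-27
// 13. arith.start(-11/2) => -11/2
// 14. arith.over(75/8) => -44/75
// 15. arith.tell() => -44/75
// 16. arith.over(-83) => 44/6225
// 17. arith.over(0) => ToolError: division by zero
// 18. almanac.closeout() => 2115-12-31

Answer: 2115-12-31
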